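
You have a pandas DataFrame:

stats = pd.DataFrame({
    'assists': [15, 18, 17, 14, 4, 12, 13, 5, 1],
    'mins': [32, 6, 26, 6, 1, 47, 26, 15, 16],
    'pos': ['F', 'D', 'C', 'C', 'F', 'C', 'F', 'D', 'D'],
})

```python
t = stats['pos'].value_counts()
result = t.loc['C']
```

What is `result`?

3

value_counts of pos:
pos
F    3
D    3
C    3
Name: count, dtype: int64
Then the value at index 'C': 3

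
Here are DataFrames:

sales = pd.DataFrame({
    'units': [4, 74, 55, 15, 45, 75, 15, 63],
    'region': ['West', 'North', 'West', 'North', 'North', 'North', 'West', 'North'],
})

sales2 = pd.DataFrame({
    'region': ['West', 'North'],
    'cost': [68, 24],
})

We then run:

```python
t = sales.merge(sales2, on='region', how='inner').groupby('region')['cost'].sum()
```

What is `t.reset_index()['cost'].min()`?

merge on 'region' (how='inner') → 8 rows:
   units region  cost
0      4   West    68
1     74  North    24
2     55   West    68
3     15  North    24
4     45  North    24
5     75  North    24
6     15   West    68
7     63  North    24
group by region, sum of cost:
region
North    120
West     204
Name: cost, dtype: int64
reset_index():
  region  cost
0  North   120
1   West   204

120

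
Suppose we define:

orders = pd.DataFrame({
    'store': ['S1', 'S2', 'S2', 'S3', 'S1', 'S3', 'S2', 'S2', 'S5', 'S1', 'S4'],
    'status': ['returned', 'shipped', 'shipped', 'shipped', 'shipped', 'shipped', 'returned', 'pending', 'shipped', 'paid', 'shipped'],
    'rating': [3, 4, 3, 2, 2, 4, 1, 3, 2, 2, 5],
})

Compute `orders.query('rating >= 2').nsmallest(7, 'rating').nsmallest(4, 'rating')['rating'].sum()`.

8

filter rows where rating >= 2:
   store    status  rating
0     S1  returned       3
1     S2   shipped       4
2     S2   shipped       3
3     S3   shipped       2
4     S1   shipped       2
5     S3   shipped       4
7     S2   pending       3
8     S5   shipped       2
9     S1      paid       2
10    S4   shipped       5
take 7 rows with smallest rating:
  store    status  rating
3    S3   shipped       2
4    S1   shipped       2
8    S5   shipped       2
9    S1      paid       2
0    S1  returned       3
2    S2   shipped       3
7    S2   pending       3
take 4 rows with smallest rating:
  store   status  rating
3    S3  shipped       2
4    S1  shipped       2
8    S5  shipped       2
9    S1     paid       2
Reading off the sum of column 'rating', we get 8.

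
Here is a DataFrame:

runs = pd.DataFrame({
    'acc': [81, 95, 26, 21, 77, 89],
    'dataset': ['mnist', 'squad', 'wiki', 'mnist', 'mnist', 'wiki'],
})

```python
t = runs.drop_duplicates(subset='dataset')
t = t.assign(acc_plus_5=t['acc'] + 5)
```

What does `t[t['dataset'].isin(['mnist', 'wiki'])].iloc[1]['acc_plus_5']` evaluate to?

drop duplicate dataset (keep=first):
   acc dataset
0   81   mnist
1   95   squad
2   26    wiki
add column acc_plus_5 = t['acc'] + 5:
   acc dataset  acc_plus_5
0   81   mnist          86
1   95   squad         100
2   26    wiki          31
filter rows where dataset in ['mnist', 'wiki']:
   acc dataset  acc_plus_5
0   81   mnist          86
2   26    wiki          31
Hence 31.

31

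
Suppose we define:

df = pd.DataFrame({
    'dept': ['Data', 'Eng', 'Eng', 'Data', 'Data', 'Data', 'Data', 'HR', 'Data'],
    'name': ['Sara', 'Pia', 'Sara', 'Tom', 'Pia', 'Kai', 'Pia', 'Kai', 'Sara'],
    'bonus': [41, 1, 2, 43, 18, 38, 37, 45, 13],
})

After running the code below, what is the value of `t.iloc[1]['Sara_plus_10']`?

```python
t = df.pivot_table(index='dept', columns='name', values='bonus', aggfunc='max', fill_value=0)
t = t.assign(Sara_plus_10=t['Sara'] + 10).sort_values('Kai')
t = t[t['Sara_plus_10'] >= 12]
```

51

pivot: rows=dept, cols=name, max(bonus):
name  Kai  Pia  Sara  Tom
dept                     
Data   38   37    41   43
Eng     0    1     2    0
HR     45    0     0    0
add column Sara_plus_10 = t['Sara'] + 10:
name  Kai  Pia  Sara  Tom  Sara_plus_10
dept                                   
Data   38   37    41   43            51
Eng     0    1     2    0            12
HR     45    0     0    0            10
sort by Kai:
name  Kai  Pia  Sara  Tom  Sara_plus_10
dept                                   
Eng     0    1     2    0            12
Data   38   37    41   43            51
HR     45    0     0    0            10
filter rows where Sara_plus_10 >= 12:
name  Kai  Pia  Sara  Tom  Sara_plus_10
dept                                   
Eng     0    1     2    0            12
Data   38   37    41   43            51
So iloc[1]['Sara_plus_10'] = 51.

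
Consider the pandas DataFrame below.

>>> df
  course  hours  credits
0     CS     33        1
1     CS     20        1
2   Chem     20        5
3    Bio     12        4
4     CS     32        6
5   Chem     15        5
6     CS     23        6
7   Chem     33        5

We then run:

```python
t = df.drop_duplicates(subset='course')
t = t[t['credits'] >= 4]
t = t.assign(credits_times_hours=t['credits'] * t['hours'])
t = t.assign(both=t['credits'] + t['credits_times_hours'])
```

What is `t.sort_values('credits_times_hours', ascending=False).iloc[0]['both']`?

drop duplicate course (keep=first):
  course  hours  credits
0     CS     33        1
2   Chem     20        5
3    Bio     12        4
filter rows where credits >= 4:
  course  hours  credits
2   Chem     20        5
3    Bio     12        4
add column credits_times_hours = t['credits'] * t['hours']:
  course  hours  credits  credits_times_hours
2   Chem     20        5                  100
3    Bio     12        4                   48
add column both = t['credits'] + t['credits_times_hours']:
  course  hours  credits  credits_times_hours  both
2   Chem     20        5                  100   105
3    Bio     12        4                   48    52
sort by credits_times_hours descending:
  course  hours  credits  credits_times_hours  both
2   Chem     20        5                  100   105
3    Bio     12        4                   48    52
Taking the value at position 0, column 'both' gives 105.

105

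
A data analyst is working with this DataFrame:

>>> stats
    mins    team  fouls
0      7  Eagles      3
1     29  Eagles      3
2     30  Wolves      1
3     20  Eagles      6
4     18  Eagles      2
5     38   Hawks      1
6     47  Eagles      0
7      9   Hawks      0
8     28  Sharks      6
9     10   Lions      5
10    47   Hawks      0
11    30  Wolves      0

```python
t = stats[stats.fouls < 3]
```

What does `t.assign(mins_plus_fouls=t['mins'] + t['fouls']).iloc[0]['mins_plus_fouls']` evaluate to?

31

filter rows where fouls < 3:
    mins    team  fouls
2     30  Wolves      1
4     18  Eagles      2
5     38   Hawks      1
6     47  Eagles      0
7      9   Hawks      0
10    47   Hawks      0
11    30  Wolves      0
add column mins_plus_fouls = t['mins'] + t['fouls']:
    mins    team  fouls  mins_plus_fouls
2     30  Wolves      1               31
4     18  Eagles      2               20
5     38   Hawks      1               39
6     47  Eagles      0               47
7      9   Hawks      0                9
10    47   Hawks      0               47
11    30  Wolves      0               30
value at position 0, column 'mins_plus_fouls' → 31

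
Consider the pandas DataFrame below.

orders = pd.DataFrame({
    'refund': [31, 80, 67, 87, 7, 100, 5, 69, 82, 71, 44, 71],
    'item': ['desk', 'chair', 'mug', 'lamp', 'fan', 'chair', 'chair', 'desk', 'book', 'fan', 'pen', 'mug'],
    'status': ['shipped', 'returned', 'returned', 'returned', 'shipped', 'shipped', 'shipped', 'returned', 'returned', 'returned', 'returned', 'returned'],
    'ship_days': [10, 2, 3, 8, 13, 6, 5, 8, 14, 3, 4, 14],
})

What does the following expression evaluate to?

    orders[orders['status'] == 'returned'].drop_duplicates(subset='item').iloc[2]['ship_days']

filter rows where status == 'returned':
    refund   item    status  ship_days
1       80  chair  returned          2
2       67    mug  returned          3
3       87   lamp  returned          8
7       69   desk  returned          8
8       82   book  returned         14
9       71    fan  returned          3
10      44    pen  returned          4
11      71    mug  returned         14
drop duplicate item (keep=first):
    refund   item    status  ship_days
1       80  chair  returned          2
2       67    mug  returned          3
3       87   lamp  returned          8
7       69   desk  returned          8
8       82   book  returned         14
9       71    fan  returned          3
10      44    pen  returned          4
Reading off the value at position 2, column 'ship_days', we get 8.

8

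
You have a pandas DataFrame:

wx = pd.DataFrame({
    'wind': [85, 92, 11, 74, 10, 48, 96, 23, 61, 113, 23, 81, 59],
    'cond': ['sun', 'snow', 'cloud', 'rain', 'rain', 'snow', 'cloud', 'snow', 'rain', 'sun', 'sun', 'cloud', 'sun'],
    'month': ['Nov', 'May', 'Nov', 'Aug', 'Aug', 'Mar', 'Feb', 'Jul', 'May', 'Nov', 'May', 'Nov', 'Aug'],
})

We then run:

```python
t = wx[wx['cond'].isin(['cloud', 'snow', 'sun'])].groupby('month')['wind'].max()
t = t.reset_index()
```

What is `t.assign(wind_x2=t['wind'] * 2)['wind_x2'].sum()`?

862

filter rows where cond in ['cloud', 'snow', 'sun']:
    wind   cond month
0     85    sun   Nov
1     92   snow   May
2     11  cloud   Nov
5     48   snow   Mar
6     96  cloud   Feb
7     23   snow   Jul
9    113    sun   Nov
10    23    sun   May
11    81  cloud   Nov
12    59    sun   Aug
group by month, max of wind:
month
Aug     59
Feb     96
Jul     23
Mar     48
May     92
Nov    113
Name: wind, dtype: int64
reset_index():
  month  wind
0   Aug    59
1   Feb    96
2   Jul    23
3   Mar    48
4   May    92
5   Nov   113
add column wind_x2 = t['wind'] * 2:
  month  wind  wind_x2
0   Aug    59      118
1   Feb    96      192
2   Jul    23       46
3   Mar    48       96
4   May    92      184
5   Nov   113      226
Reading off the sum of column 'wind_x2', we get 862.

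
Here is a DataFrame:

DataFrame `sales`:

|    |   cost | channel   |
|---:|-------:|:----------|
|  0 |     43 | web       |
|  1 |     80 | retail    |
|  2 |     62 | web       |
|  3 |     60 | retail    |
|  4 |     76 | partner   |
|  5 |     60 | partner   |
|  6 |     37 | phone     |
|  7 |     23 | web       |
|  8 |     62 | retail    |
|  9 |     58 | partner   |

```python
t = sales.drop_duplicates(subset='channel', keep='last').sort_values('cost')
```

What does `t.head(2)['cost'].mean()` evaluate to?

drop duplicate channel (keep=last):
   cost  channel
6    37    phone
7    23      web
8    62   retail
9    58  partner
sort by cost:
   cost  channel
7    23      web
6    37    phone
9    58  partner
8    62   retail
take first 2 rows:
   cost channel
7    23     web
6    37   phone
Then the mean of column 'cost': 30.0

30.0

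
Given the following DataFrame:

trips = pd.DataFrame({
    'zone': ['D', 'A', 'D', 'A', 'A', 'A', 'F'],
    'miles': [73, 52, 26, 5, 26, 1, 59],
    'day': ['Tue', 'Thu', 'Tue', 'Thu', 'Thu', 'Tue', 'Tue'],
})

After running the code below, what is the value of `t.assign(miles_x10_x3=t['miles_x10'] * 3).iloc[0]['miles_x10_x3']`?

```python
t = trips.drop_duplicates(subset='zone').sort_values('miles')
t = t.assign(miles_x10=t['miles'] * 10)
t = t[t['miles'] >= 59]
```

1770

drop duplicate zone (keep=first):
  zone  miles  day
0    D     73  Tue
1    A     52  Thu
6    F     59  Tue
sort by miles:
  zone  miles  day
1    A     52  Thu
6    F     59  Tue
0    D     73  Tue
add column miles_x10 = t['miles'] * 10:
  zone  miles  day  miles_x10
1    A     52  Thu        520
6    F     59  Tue        590
0    D     73  Tue        730
filter rows where miles >= 59:
  zone  miles  day  miles_x10
6    F     59  Tue        590
0    D     73  Tue        730
add column miles_x10_x3 = t['miles_x10'] * 3:
  zone  miles  day  miles_x10  miles_x10_x3
6    F     59  Tue        590          1770
0    D     73  Tue        730          2190
Finally, value at position 0, column 'miles_x10_x3' = 1770.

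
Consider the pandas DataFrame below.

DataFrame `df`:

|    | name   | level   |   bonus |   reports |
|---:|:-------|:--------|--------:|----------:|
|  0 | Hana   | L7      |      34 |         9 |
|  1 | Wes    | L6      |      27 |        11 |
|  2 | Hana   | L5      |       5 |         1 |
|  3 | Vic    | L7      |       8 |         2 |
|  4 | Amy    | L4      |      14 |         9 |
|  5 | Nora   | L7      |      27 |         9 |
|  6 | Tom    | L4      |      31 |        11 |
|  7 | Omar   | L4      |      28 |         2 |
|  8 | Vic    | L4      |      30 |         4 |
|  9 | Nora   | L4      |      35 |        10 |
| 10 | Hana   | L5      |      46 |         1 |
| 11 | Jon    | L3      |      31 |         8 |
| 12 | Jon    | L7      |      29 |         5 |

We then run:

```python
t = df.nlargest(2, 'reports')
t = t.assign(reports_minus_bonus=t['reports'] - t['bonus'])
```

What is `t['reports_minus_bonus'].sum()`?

-36

take 2 rows with largest reports:
  name level  bonus  reports
1  Wes    L6     27       11
6  Tom    L4     31       11
add column reports_minus_bonus = t['reports'] - t['bonus']:
  name level  bonus  reports  reports_minus_bonus
1  Wes    L6     27       11                  -16
6  Tom    L4     31       11                  -20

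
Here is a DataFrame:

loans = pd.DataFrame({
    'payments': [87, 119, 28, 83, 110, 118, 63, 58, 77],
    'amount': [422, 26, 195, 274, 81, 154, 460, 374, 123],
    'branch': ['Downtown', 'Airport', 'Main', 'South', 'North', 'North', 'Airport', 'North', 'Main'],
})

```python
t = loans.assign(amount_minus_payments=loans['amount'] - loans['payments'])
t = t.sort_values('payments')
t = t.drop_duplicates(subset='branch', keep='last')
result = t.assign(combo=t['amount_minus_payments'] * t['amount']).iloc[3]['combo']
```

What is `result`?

add column amount_minus_payments = loans['amount'] - loans['payments']:
   payments  amount    branch  amount_minus_payments
0        87     422  Downtown                    335
1       119      26   Airport                    -93
2        28     195      Main                    167
3        83     274     South                    191
4       110      81     North                    -29
5       118     154     North                     36
6        63     460   Airport                    397
7        58     374     North                    316
8        77     123      Main                     46
sort by payments:
   payments  amount    branch  amount_minus_payments
2        28     195      Main                    167
7        58     374     North                    316
6        63     460   Airport                    397
8        77     123      Main                     46
3        83     274     South                    191
0        87     422  Downtown                    335
4       110      81     North                    -29
5       118     154     North                     36
1       119      26   Airport                    -93
drop duplicate branch (keep=last):
   payments  amount    branch  amount_minus_payments
8        77     123      Main                     46
3        83     274     South                    191
0        87     422  Downtown                    335
5       118     154     North                     36
1       119      26   Airport                    -93
add column combo = t['amount_minus_payments'] * t['amount']:
   payments  amount    branch  amount_minus_payments   combo
8        77     123      Main                     46    5658
3        83     274     South                    191   52334
0        87     422  Downtown                    335  141370
5       118     154     North                     36    5544
1       119      26   Airport                    -93   -2418
So iloc[3]['combo'] = 5544.

5544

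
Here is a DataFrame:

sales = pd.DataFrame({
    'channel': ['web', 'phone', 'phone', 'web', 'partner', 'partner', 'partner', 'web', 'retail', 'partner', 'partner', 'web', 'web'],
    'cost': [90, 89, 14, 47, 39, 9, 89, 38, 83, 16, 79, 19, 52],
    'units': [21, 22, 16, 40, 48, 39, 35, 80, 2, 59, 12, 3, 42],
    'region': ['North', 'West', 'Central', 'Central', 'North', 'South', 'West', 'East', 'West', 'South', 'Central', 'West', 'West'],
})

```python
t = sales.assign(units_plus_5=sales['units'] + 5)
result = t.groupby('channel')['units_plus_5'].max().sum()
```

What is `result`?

183

add column units_plus_5 = sales['units'] + 5:
    channel  cost  units   region  units_plus_5
0       web    90     21    North            26
1     phone    89     22     West            27
2     phone    14     16  Central            21
3       web    47     40  Central            45
4   partner    39     48    North            53
5   partner     9     39    South            44
6   partner    89     35     West            40
7       web    38     80     East            85
8    retail    83      2     West             7
9   partner    16     59    South            64
10  partner    79     12  Central            17
11      web    19      3     West             8
12      web    52     42     West            47
group by channel, max of units_plus_5:
channel
partner    64
phone      27
retail      7
web        85
Name: units_plus_5, dtype: int64
So sum() = 183.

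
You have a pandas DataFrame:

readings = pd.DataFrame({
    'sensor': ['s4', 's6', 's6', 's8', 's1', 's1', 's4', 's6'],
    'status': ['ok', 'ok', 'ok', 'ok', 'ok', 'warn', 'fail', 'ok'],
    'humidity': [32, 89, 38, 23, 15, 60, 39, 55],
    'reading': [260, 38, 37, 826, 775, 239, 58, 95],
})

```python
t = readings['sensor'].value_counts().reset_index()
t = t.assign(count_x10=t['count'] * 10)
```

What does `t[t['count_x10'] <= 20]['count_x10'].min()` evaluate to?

10

value_counts of sensor:
sensor
s6    3
s4    2
s1    2
s8    1
Name: count, dtype: int64
reset_index():
  sensor  count
0     s6      3
1     s4      2
2     s1      2
3     s8      1
add column count_x10 = t['count'] * 10:
  sensor  count  count_x10
0     s6      3         30
1     s4      2         20
2     s1      2         20
3     s8      1         10
filter rows where count_x10 <= 20:
  sensor  count  count_x10
1     s4      2         20
2     s1      2         20
3     s8      1         10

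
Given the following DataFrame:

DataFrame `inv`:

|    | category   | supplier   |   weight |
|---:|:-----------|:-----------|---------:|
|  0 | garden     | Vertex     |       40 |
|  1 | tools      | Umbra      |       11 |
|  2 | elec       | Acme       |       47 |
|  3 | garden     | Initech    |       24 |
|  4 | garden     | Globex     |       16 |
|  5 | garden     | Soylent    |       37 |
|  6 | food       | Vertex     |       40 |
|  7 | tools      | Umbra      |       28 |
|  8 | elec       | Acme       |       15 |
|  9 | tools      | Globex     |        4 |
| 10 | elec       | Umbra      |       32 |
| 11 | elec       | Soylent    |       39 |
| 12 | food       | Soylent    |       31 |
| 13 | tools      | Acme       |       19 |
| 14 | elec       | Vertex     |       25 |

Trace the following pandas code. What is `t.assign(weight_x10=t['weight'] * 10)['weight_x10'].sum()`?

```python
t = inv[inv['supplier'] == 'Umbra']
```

filter rows where supplier == 'Umbra':
   category supplier  weight
1     tools    Umbra      11
7     tools    Umbra      28
10     elec    Umbra      32
add column weight_x10 = t['weight'] * 10:
   category supplier  weight  weight_x10
1     tools    Umbra      11         110
7     tools    Umbra      28         280
10     elec    Umbra      32         320

710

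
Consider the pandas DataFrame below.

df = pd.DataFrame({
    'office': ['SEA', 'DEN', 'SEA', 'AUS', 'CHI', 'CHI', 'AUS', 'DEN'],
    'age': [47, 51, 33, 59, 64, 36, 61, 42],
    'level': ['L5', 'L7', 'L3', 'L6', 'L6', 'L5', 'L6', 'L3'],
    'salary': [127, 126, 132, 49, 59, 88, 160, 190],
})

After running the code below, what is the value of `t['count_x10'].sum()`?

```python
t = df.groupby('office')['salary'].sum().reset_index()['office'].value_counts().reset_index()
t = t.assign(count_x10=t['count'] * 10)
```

group by office, sum of salary:
office
AUS    209
CHI    147
DEN    316
SEA    259
Name: salary, dtype: int64
reset_index():
  office  salary
0    AUS     209
1    CHI     147
2    DEN     316
3    SEA     259
value_counts of office:
office
AUS    1
CHI    1
DEN    1
SEA    1
Name: count, dtype: int64
reset_index():
  office  count
0    AUS      1
1    CHI      1
2    DEN      1
3    SEA      1
add column count_x10 = t['count'] * 10:
  office  count  count_x10
0    AUS      1         10
1    CHI      1         10
2    DEN      1         10
3    SEA      1         10

40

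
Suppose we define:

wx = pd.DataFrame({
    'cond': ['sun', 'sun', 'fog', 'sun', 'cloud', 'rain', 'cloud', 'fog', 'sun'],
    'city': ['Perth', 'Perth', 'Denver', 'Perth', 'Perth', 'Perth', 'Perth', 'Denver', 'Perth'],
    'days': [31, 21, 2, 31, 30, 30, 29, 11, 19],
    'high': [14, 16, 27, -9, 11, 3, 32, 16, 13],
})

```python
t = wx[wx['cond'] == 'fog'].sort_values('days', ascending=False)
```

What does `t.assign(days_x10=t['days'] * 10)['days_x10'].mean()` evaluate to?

65.0

filter rows where cond == 'fog':
  cond    city  days  high
2  fog  Denver     2    27
7  fog  Denver    11    16
sort by days descending:
  cond    city  days  high
7  fog  Denver    11    16
2  fog  Denver     2    27
add column days_x10 = t['days'] * 10:
  cond    city  days  high  days_x10
7  fog  Denver    11    16       110
2  fog  Denver     2    27        20
Finally, mean of column 'days_x10' = 65.0.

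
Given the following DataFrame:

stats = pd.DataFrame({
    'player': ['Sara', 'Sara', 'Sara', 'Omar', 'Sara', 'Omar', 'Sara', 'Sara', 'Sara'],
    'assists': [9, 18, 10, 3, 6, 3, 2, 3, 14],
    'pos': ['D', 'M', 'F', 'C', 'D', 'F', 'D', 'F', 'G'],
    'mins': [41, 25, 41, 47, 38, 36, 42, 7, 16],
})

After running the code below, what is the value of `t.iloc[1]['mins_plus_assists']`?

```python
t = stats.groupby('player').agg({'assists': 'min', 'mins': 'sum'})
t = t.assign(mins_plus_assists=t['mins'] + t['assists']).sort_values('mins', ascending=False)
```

86

group by player: min(assists), sum(mins):
        assists  mins
player               
Omar          3    83
Sara          2   210
add column mins_plus_assists = t['mins'] + t['assists']:
        assists  mins  mins_plus_assists
player                                  
Omar          3    83                 86
Sara          2   210                212
sort by mins descending:
        assists  mins  mins_plus_assists
player                                  
Sara          2   210                212
Omar          3    83                 86
The value at position 1, column 'mins_plus_assists' is 86.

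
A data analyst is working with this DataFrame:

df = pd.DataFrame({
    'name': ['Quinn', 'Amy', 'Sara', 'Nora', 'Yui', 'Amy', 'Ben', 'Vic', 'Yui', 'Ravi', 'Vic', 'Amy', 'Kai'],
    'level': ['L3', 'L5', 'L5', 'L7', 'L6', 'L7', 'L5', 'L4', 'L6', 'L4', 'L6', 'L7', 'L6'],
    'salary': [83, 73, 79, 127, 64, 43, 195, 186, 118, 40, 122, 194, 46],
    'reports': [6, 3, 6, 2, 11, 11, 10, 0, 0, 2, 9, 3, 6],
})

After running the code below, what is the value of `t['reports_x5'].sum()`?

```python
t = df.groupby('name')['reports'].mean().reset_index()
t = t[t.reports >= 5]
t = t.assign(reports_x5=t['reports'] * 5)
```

group by name, mean of reports:
name
Amy       5.666667
Ben      10.000000
Kai       6.000000
Nora      2.000000
Quinn     6.000000
Ravi      2.000000
Sara      6.000000
Vic       4.500000
Yui       5.500000
Name: reports, dtype: float64
reset_index():
    name    reports
0    Amy   5.666667
1    Ben  10.000000
2    Kai   6.000000
3   Nora   2.000000
4  Quinn   6.000000
5   Ravi   2.000000
6   Sara   6.000000
7    Vic   4.500000
8    Yui   5.500000
filter rows where reports >= 5:
    name    reports
0    Amy   5.666667
1    Ben  10.000000
2    Kai   6.000000
4  Quinn   6.000000
6   Sara   6.000000
8    Yui   5.500000
add column reports_x5 = t['reports'] * 5:
    name    reports  reports_x5
0    Amy   5.666667   28.333333
1    Ben  10.000000   50.000000
2    Kai   6.000000   30.000000
4  Quinn   6.000000   30.000000
6   Sara   6.000000   30.000000
8    Yui   5.500000   27.500000
The sum of column 'reports_x5' is 195.833333333.

195.833333333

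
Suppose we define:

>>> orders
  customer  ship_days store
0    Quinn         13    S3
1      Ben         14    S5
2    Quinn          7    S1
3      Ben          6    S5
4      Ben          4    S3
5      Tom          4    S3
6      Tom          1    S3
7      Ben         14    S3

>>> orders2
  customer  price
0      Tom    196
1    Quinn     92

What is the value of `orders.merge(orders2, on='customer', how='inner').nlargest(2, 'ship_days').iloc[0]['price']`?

92

merge on 'customer' (how='inner') → 4 rows:
  customer  ship_days store  price
0    Quinn         13    S3     92
1    Quinn          7    S1     92
2      Tom          4    S3    196
3      Tom          1    S3    196
take 2 rows with largest ship_days:
  customer  ship_days store  price
0    Quinn         13    S3     92
1    Quinn          7    S1     92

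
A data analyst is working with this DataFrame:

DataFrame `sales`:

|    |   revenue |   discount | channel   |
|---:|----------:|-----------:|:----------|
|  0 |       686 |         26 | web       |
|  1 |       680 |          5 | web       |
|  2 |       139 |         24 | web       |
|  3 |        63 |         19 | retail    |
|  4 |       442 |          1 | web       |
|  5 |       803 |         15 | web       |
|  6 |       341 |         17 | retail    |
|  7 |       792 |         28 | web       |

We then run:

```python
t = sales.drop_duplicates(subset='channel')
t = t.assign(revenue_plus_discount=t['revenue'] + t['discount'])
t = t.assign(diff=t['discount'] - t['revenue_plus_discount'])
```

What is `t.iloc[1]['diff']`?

-63

drop duplicate channel (keep=first):
   revenue  discount channel
0      686        26     web
3       63        19  retail
add column revenue_plus_discount = t['revenue'] + t['discount']:
   revenue  discount channel  revenue_plus_discount
0      686        26     web                    712
3       63        19  retail                     82
add column diff = t['discount'] - t['revenue_plus_discount']:
   revenue  discount channel  revenue_plus_discount  diff
0      686        26     web                    712  -686
3       63        19  retail                     82   -63
So iloc[1]['diff'] = -63.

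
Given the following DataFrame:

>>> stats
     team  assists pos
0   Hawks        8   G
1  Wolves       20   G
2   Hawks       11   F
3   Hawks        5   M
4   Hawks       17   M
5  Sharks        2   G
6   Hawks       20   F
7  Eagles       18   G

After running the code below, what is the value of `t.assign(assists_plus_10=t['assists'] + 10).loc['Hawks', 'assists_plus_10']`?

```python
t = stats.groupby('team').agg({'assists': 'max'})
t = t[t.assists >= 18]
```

group by team, max of assists:
        assists
team           
Eagles       18
Hawks        20
Sharks        2
Wolves       20
filter rows where assists >= 18:
        assists
team           
Eagles       18
Hawks        20
Wolves       20
add column assists_plus_10 = t['assists'] + 10:
        assists  assists_plus_10
team                            
Eagles       18               28
Hawks        20               30
Wolves       20               30
Finally, value at row 'Hawks', column 'assists_plus_10' = 30.

30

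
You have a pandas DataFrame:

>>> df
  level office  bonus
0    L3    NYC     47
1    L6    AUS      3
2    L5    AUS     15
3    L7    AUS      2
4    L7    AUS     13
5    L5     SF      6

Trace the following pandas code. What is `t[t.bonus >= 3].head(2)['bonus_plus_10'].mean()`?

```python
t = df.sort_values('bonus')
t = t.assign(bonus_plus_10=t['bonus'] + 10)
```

sort by bonus:
  level office  bonus
3    L7    AUS      2
1    L6    AUS      3
5    L5     SF      6
4    L7    AUS     13
2    L5    AUS     15
0    L3    NYC     47
add column bonus_plus_10 = t['bonus'] + 10:
  level office  bonus  bonus_plus_10
3    L7    AUS      2             12
1    L6    AUS      3             13
5    L5     SF      6             16
4    L7    AUS     13             23
2    L5    AUS     15             25
0    L3    NYC     47             57
filter rows where bonus >= 3:
  level office  bonus  bonus_plus_10
1    L6    AUS      3             13
5    L5     SF      6             16
4    L7    AUS     13             23
2    L5    AUS     15             25
0    L3    NYC     47             57
take first 2 rows:
  level office  bonus  bonus_plus_10
1    L6    AUS      3             13
5    L5     SF      6             16
So mean() = 14.5.

14.5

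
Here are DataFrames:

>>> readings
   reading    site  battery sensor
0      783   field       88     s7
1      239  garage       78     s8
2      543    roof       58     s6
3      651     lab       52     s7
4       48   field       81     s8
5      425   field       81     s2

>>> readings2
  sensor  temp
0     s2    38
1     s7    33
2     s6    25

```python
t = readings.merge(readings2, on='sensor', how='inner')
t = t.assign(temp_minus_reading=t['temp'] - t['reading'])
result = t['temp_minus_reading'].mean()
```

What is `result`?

-568.25

merge on 'sensor' (how='inner') → 4 rows:
   reading   site  battery sensor  temp
0      783  field       88     s7    33
1      543   roof       58     s6    25
2      651    lab       52     s7    33
3      425  field       81     s2    38
add column temp_minus_reading = t['temp'] - t['reading']:
   reading   site  battery sensor  temp  temp_minus_reading
0      783  field       88     s7    33                -750
1      543   roof       58     s6    25                -518
2      651    lab       52     s7    33                -618
3      425  field       81     s2    38                -387
Hence -568.25.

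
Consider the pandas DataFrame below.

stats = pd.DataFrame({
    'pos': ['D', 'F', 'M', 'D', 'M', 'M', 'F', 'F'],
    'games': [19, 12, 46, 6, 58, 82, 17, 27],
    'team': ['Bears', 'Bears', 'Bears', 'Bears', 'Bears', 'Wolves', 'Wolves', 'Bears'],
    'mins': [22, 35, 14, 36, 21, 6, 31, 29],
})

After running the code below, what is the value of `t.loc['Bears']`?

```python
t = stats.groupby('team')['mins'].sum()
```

group by team, sum of mins:
team
Bears     157
Wolves     37
Name: mins, dtype: int64

157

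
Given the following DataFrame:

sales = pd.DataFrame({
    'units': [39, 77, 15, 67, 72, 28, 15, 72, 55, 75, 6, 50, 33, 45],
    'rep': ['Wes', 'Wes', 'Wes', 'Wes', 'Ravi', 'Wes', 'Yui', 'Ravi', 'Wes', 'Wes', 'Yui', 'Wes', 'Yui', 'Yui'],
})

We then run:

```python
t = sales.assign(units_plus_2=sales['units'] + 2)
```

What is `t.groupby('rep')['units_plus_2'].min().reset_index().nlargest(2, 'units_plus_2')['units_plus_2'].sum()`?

91

add column units_plus_2 = sales['units'] + 2:
    units   rep  units_plus_2
0      39   Wes            41
1      77   Wes            79
2      15   Wes            17
3      67   Wes            69
4      72  Ravi            74
5      28   Wes            30
6      15   Yui            17
7      72  Ravi            74
8      55   Wes            57
9      75   Wes            77
10      6   Yui             8
11     50   Wes            52
12     33   Yui            35
13     45   Yui            47
group by rep, min of units_plus_2:
rep
Ravi    74
Wes     17
Yui      8
Name: units_plus_2, dtype: int64
reset_index():
    rep  units_plus_2
0  Ravi            74
1   Wes            17
2   Yui             8
take 2 rows with largest units_plus_2:
    rep  units_plus_2
0  Ravi            74
1   Wes            17
Then the sum of column 'units_plus_2': 91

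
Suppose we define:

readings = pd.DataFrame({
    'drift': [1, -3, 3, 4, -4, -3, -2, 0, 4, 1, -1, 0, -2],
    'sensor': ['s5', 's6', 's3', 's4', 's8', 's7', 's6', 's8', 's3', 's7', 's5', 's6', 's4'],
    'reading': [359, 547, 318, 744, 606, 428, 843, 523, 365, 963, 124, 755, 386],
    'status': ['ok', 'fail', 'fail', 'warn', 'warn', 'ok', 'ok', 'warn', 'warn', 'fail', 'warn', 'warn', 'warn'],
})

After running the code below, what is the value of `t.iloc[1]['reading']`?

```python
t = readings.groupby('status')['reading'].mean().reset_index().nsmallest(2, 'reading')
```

543.333333333

group by status, mean of reading:
status
fail    609.333333
ok      543.333333
warn    500.428571
Name: reading, dtype: float64
reset_index():
  status     reading
0   fail  609.333333
1     ok  543.333333
2   warn  500.428571
take 2 rows with smallest reading:
  status     reading
2   warn  500.428571
1     ok  543.333333
value at position 1, column 'reading' → 543.333333333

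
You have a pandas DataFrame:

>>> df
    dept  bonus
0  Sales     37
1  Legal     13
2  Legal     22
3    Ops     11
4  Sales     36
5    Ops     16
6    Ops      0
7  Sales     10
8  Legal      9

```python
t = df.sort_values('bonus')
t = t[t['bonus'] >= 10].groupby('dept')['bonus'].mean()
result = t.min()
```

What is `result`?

13.5

sort by bonus:
    dept  bonus
6    Ops      0
8  Legal      9
7  Sales     10
3    Ops     11
1  Legal     13
5    Ops     16
2  Legal     22
4  Sales     36
0  Sales     37
filter rows where bonus >= 10:
    dept  bonus
7  Sales     10
3    Ops     11
1  Legal     13
5    Ops     16
2  Legal     22
4  Sales     36
0  Sales     37
group by dept, mean of bonus:
dept
Legal    17.500000
Ops      13.500000
Sales    27.666667
Name: bonus, dtype: float64
min of the resulting series → 13.5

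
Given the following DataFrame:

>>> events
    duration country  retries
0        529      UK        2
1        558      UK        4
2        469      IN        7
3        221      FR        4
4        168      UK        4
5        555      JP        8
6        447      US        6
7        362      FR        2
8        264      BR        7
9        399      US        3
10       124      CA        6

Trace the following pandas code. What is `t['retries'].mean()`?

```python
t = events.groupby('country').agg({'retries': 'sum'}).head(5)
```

group by country, sum of retries:
         retries
country         
BR             7
CA             6
FR             6
IN             7
JP             8
UK            10
US             9
take first 5 rows:
         retries
country         
BR             7
CA             6
FR             6
IN             7
JP             8

6.8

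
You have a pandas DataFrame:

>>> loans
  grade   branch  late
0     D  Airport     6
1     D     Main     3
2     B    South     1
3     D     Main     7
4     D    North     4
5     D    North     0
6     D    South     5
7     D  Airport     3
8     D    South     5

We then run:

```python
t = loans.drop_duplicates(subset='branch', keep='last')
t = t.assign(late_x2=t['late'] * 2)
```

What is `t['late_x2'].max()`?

drop duplicate branch (keep=last):
  grade   branch  late
3     D     Main     7
5     D    North     0
7     D  Airport     3
8     D    South     5
add column late_x2 = t['late'] * 2:
  grade   branch  late  late_x2
3     D     Main     7       14
5     D    North     0        0
7     D  Airport     3        6
8     D    South     5       10
So max() = 14.

14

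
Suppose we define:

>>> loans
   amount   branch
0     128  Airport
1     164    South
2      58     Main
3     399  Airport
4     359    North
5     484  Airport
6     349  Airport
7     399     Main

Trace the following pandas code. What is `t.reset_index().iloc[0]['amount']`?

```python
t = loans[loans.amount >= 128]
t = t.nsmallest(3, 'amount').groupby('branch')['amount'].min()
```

filter rows where amount >= 128:
   amount   branch
0     128  Airport
1     164    South
3     399  Airport
4     359    North
5     484  Airport
6     349  Airport
7     399     Main
take 3 rows with smallest amount:
   amount   branch
0     128  Airport
1     164    South
6     349  Airport
group by branch, min of amount:
branch
Airport    128
South      164
Name: amount, dtype: int64
reset_index():
    branch  amount
0  Airport     128
1    South     164
Reading off the value at position 0, column 'amount', we get 128.

128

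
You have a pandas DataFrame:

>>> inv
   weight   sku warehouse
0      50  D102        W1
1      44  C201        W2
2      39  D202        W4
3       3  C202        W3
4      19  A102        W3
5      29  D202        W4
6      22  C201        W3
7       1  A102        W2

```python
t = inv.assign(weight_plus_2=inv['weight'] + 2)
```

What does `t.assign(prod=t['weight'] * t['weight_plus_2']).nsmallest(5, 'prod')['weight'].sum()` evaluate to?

add column weight_plus_2 = inv['weight'] + 2:
   weight   sku warehouse  weight_plus_2
0      50  D102        W1             52
1      44  C201        W2             46
2      39  D202        W4             41
3       3  C202        W3              5
4      19  A102        W3             21
5      29  D202        W4             31
6      22  C201        W3             24
7       1  A102        W2              3
add column prod = t['weight'] * t['weight_plus_2']:
   weight   sku warehouse  weight_plus_2  prod
0      50  D102        W1             52  2600
1      44  C201        W2             46  2024
2      39  D202        W4             41  1599
3       3  C202        W3              5    15
4      19  A102        W3             21   399
5      29  D202        W4             31   899
6      22  C201        W3             24   528
7       1  A102        W2              3     3
take 5 rows with smallest prod:
   weight   sku warehouse  weight_plus_2  prod
7       1  A102        W2              3     3
3       3  C202        W3              5    15
4      19  A102        W3             21   399
6      22  C201        W3             24   528
5      29  D202        W4             31   899
Then the sum of column 'weight': 74

74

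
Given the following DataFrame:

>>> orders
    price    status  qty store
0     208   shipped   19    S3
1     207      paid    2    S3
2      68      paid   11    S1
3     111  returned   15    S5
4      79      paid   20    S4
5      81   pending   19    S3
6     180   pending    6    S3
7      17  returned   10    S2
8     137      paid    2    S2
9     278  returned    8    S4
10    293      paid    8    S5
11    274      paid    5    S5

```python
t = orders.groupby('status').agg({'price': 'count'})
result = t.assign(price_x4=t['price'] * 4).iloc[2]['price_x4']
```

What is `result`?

group by status, count of price:
          price
status         
paid          6
pending       2
returned      3
shipped       1
add column price_x4 = t['price'] * 4:
          price  price_x4
status                   
paid          6        24
pending       2         8
returned      3        12
shipped       1         4
The value at position 2, column 'price_x4' is 12.

12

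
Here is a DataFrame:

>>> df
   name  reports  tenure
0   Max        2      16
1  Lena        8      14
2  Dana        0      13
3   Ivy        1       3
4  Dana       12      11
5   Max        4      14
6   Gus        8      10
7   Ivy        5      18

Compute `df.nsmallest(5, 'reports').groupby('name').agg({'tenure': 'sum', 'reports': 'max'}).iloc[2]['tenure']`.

take 5 rows with smallest reports:
   name  reports  tenure
2  Dana        0      13
3   Ivy        1       3
0   Max        2      16
5   Max        4      14
7   Ivy        5      18
group by name: sum(tenure), max(reports):
      tenure  reports
name                 
Dana      13        0
Ivy       21        5
Max       30        4

30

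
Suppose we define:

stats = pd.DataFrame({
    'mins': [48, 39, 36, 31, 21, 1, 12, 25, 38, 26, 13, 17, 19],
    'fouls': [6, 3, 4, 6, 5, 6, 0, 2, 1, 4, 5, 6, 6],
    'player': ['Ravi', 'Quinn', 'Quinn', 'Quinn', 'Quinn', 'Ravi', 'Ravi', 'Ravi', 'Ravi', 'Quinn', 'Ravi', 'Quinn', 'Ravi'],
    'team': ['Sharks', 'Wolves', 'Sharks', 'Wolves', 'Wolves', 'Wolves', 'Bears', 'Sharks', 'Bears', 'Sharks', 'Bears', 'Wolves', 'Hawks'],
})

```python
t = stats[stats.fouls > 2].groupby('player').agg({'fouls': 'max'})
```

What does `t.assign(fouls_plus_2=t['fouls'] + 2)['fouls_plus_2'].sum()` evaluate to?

filter rows where fouls > 2:
    mins  fouls player    team
0     48      6   Ravi  Sharks
1     39      3  Quinn  Wolves
2     36      4  Quinn  Sharks
3     31      6  Quinn  Wolves
4     21      5  Quinn  Wolves
5      1      6   Ravi  Wolves
9     26      4  Quinn  Sharks
10    13      5   Ravi   Bears
11    17      6  Quinn  Wolves
12    19      6   Ravi   Hawks
group by player, max of fouls:
        fouls
player       
Quinn       6
Ravi        6
add column fouls_plus_2 = t['fouls'] + 2:
        fouls  fouls_plus_2
player                     
Quinn       6             8
Ravi        6             8

16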